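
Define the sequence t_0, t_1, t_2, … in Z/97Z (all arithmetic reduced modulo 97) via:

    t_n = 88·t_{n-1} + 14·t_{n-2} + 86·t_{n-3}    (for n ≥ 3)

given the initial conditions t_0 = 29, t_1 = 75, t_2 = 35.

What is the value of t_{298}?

t_3 = 88·35 + 14·75 + 86·29 = 28
t_4 = 88·28 + 14·35 + 86·75 = 92
t_5 = 88·92 + 14·28 + 86·35 = 52
t_6 = 88·52 + 14·92 + 86·28 = 27
t_7 = 88·27 + 14·52 + 86·92 = 55
t_8 = 88·55 + 14·27 + 86·52 = 87
Continuing the recurrence:
  t_9 = 78;  t_10 = 8;  t_11 = 63;  t_12 = 45;  t_13 = 1;  t_14 = 25
  t_15 = 70;  t_16 = 0;  t_17 = 26;  t_18 = 63;  t_19 = 88;  t_20 = 95
  t_21 = 72;  t_22 = 5;  t_23 = 15;  t_24 = 16;  t_25 = 11;  t_26 = 57
  t_27 = 47;  t_28 = 60;  t_29 = 73;  t_30 = 54;  t_31 = 70;  t_32 = 2
  t_33 = 77;  t_34 = 20;  t_35 = 3;  t_36 = 85;  t_37 = 27;  t_38 = 41
  t_39 = 44;  t_40 = 75;  t_41 = 72;  t_42 = 15;  t_43 = 48;  t_44 = 53
  t_45 = 30;  t_46 = 41;  t_47 = 50;  t_48 = 85;  t_49 = 66;  t_50 = 46
  t_51 = 60;  t_52 = 57;  t_53 = 15;  t_54 = 3;  t_55 = 41;  t_56 = 90
  t_57 = 22;  t_58 = 29;  t_59 = 27;  t_60 = 18;  t_61 = 91;  t_62 = 9
  t_63 = 25;  t_64 = 64;  t_65 = 63;  t_66 = 54;  t_67 = 80;  t_68 = 22
  t_69 = 37;  t_70 = 65;  t_71 = 79;  t_72 = 83;  t_73 = 32;  t_74 = 5
  t_75 = 72;  t_76 = 40;  t_77 = 11;  t_78 = 57;  t_79 = 74;  t_80 = 11
  t_81 = 19;  t_82 = 42;  t_83 = 58;  t_84 = 51;  t_85 = 85;  t_86 = 87
  t_87 = 40;  t_88 = 20;  t_89 = 5;  t_90 = 86;  t_91 = 46;  t_92 = 56
  t_93 = 67;  t_94 = 63;  t_95 = 46;  t_96 = 22;  t_97 = 44;  t_98 = 85
  t_99 = 94;  t_100 = 54;  t_101 = 89;  t_102 = 85;  t_103 = 81;  t_104 = 64
  t_105 = 11;  t_106 = 3;  t_107 = 5;  t_108 = 70;  t_109 = 86;  t_110 = 54
  t_111 = 45;  t_112 = 84;  t_113 = 56;  t_114 = 80;  t_115 = 13;  t_116 = 96
  t_117 = 87;  t_118 = 30;  t_119 = 86;  t_120 = 47;  t_121 = 63;  t_122 = 18
  t_123 = 9;  t_124 = 60;  t_125 = 67;  t_126 = 41;  t_127 = 6;  t_128 = 74
  t_129 = 34;  t_130 = 82;  t_131 = 88;  t_132 = 79;  t_133 = 7;  t_134 = 75
  t_135 = 9;  t_136 = 19;  t_137 = 3;  t_138 = 43;  t_139 = 28;  t_140 = 26
  t_141 = 73;  t_142 = 78;  t_143 = 34;  t_144 = 80;  t_145 = 62;  t_146 = 91
  t_147 = 42;  t_148 = 20;  t_149 = 86;  t_150 = 14;  t_151 = 82;  t_152 = 64
  t_153 = 30;  t_154 = 15;  t_155 = 66;  t_156 = 62;  t_157 = 7;  t_158 = 79
  t_159 = 63;  t_160 = 74;  t_161 = 26;  t_162 = 12;  t_163 = 24;  t_164 = 54
  t_165 = 9;  t_166 = 23;  t_167 = 4;  t_168 = 90;  t_169 = 60;  t_170 = 94
  t_171 = 71;  t_172 = 17;  t_173 = 1;  t_174 = 30;  t_175 = 42;  t_176 = 31
  t_177 = 76;  t_178 = 64;  t_179 = 50;  t_180 = 95;  t_181 = 14;  t_182 = 72
  t_183 = 55;  t_184 = 68;  t_185 = 45;  t_186 = 39;  t_187 = 16;  t_188 = 4
  t_189 = 50;  t_190 = 12;  t_191 = 63;  t_192 = 21;  t_193 = 76;  t_194 = 81
  t_195 = 7;  t_196 = 41;  t_197 = 2;  t_198 = 91;  t_199 = 19;  t_200 = 14
  t_201 = 12;  t_202 = 73;  t_203 = 36;  t_204 = 81;  t_205 = 39;  t_206 = 96
  t_207 = 52;  t_208 = 59;  t_209 = 14;  t_210 = 31;  t_211 = 44;  t_212 = 78
  t_213 = 58;  t_214 = 86;  t_215 = 53;  t_216 = 89;  t_217 = 62;  t_218 = 8
  t_219 = 11;  t_220 = 10;  t_221 = 73;  t_222 = 41;  t_223 = 58;  t_224 = 25
  t_225 = 39;  t_226 = 40;  t_227 = 8;  t_228 = 59;  t_229 = 14;  t_230 = 30
  t_231 = 53;  t_232 = 80;  t_233 = 80;  t_234 = 11;  t_235 = 44;  t_236 = 42
  t_237 = 20;  t_238 = 21;  t_239 = 17;  t_240 = 18;  t_241 = 39;  t_242 = 5
  t_243 = 12;  t_244 = 18;  t_245 = 48;  t_246 = 76;  t_247 = 81;  t_248 = 1
  t_249 = 95;  t_250 = 14;  t_251 = 29;  t_252 = 54;  t_253 = 57;  t_254 = 21
  t_255 = 15;  t_256 = 17;  t_257 = 20;  t_258 = 87;  t_259 = 86;  t_260 = 30
  t_261 = 74;  t_262 = 69;  t_263 = 85;  t_264 = 66;  t_265 = 31;  t_266 = 1
  t_267 = 87;  t_268 = 54;  t_269 = 42;  t_270 = 3;  t_271 = 64;  t_272 = 71
  t_273 = 30;  t_274 = 20;  t_275 = 41;  t_276 = 66;  t_277 = 51;  t_278 = 14
  t_279 = 56;  t_280 = 4;  t_281 = 12;  t_282 = 11;  t_283 = 25;  t_284 = 88
  t_285 = 19;  t_286 = 10;  t_287 = 81;  t_288 = 75;  t_289 = 58;  t_290 = 25
  t_291 = 53;  t_292 = 11;  t_293 = 77;  t_294 = 42;  t_295 = 94;  t_296 = 59
t_297 = 88·59 + 14·94 + 86·42 = 32
t_298 = 88·32 + 14·59 + 86·94 = 86

86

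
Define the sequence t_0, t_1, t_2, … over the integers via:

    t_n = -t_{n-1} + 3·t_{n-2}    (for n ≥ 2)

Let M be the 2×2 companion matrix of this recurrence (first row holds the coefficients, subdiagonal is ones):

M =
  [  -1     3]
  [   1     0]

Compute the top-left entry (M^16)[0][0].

(M^16)[0][0] is the top entry after applying M 16 times to the unit state (1, 0). Equivalently it is h_{17} for the auxiliary sequence (h_n) obeying the same recurrence with h_1 = 1 and h_i = 0 for 0 ≤ i < 1:
h_2 = -1·1 + 3·0 = -1
h_3 = -1·-1 + 3·1 = 4
h_4 = -1·4 + 3·-1 = -7
h_5 = -1·-7 + 3·4 = 19
h_6 = -1·19 + 3·-7 = -40
h_7 = -1·-40 + 3·19 = 97
h_8 = -1·97 + 3·-40 = -217
h_9 = -1·-217 + 3·97 = 508
h_10 = -1·508 + 3·-217 = -1159
h_11 = -1·-1159 + 3·508 = 2683
h_12 = -1·2683 + 3·-1159 = -6160
h_13 = -1·-6160 + 3·2683 = 14209
h_14 = -1·14209 + 3·-6160 = -32689
h_15 = -1·-32689 + 3·14209 = 75316
h_16 = -1·75316 + 3·-32689 = -173383
h_17 = -1·-173383 + 3·75316 = 399331

399331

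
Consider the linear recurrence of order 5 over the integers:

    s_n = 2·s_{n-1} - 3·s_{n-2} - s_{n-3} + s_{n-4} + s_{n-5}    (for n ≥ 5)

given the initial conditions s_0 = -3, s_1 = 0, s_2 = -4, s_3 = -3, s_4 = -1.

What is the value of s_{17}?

s_5 = 2·-1 + -3·-3 + -1·-4 + 1·0 + 1·-3 = 8
s_6 = 2·8 + -3·-1 + -1·-3 + 1·-4 + 1·0 = 18
s_7 = 2·18 + -3·8 + -1·-1 + 1·-3 + 1·-4 = 6
s_8 = 2·6 + -3·18 + -1·8 + 1·-1 + 1·-3 = -54
s_9 = 2·-54 + -3·6 + -1·18 + 1·8 + 1·-1 = -137
s_10 = 2·-137 + -3·-54 + -1·6 + 1·18 + 1·8 = -92
s_11 = 2·-92 + -3·-137 + -1·-54 + 1·6 + 1·18 = 305
s_12 = 2·305 + -3·-92 + -1·-137 + 1·-54 + 1·6 = 975
s_13 = 2·975 + -3·305 + -1·-92 + 1·-137 + 1·-54 = 936
s_14 = 2·936 + -3·975 + -1·305 + 1·-92 + 1·-137 = -1587
s_15 = 2·-1587 + -3·936 + -1·975 + 1·305 + 1·-92 = -6744
s_16 = 2·-6744 + -3·-1587 + -1·936 + 1·975 + 1·305 = -8383
s_17 = 2·-8383 + -3·-6744 + -1·-1587 + 1·936 + 1·975 = 6964

6964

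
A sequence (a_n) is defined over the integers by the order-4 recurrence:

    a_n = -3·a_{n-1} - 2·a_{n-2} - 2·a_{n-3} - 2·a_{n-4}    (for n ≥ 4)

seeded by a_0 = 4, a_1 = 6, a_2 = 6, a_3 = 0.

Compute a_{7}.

a_4 = -3·0 + -2·6 + -2·6 + -2·4 = -32
a_5 = -3·-32 + -2·0 + -2·6 + -2·6 = 72
a_6 = -3·72 + -2·-32 + -2·0 + -2·6 = -164
a_7 = -3·-164 + -2·72 + -2·-32 + -2·0 = 412

412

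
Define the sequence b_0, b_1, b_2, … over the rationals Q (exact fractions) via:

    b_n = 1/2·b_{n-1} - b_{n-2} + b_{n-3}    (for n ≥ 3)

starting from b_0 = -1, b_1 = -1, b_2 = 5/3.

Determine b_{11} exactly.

-4991/1536

b_3 = 1/2·5/3 + -1·-1 + 1·-1 = 5/6
b_4 = 1/2·5/6 + -1·5/3 + 1·-1 = -9/4
b_5 = 1/2·-9/4 + -1·5/6 + 1·5/3 = -7/24
b_6 = 1/2·-7/24 + -1·-9/4 + 1·5/6 = 47/16
b_7 = 1/2·47/16 + -1·-7/24 + 1·-9/4 = -47/96
b_8 = 1/2·-47/96 + -1·47/16 + 1·-7/24 = -667/192
b_9 = 1/2·-667/192 + -1·-47/96 + 1·47/16 = 649/384
b_10 = 1/2·649/384 + -1·-667/192 + 1·-47/96 = 2941/768
b_11 = 1/2·2941/768 + -1·649/384 + 1·-667/192 = -4991/1536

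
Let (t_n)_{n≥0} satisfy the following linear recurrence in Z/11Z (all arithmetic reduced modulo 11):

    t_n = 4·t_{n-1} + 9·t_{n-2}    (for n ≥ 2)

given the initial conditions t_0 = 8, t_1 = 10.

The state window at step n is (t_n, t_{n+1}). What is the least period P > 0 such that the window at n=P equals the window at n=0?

n=0: window = (8, 10)
n=1: window = (10, 2)
n=2: window = (2, 10)
n=3: window = (10, 3)
n=4: window = (3, 3)
n=5: window = (3, 6)
n=6: window = (6, 7)
n=7: window = (7, 5)
n=8: window = (5, 6)
n=9: window = (6, 3)
n=10: window = (3, 0)
n=11: window = (0, 5)
n=12: window = (5, 9)
n=13: window = (9, 4)
n=14: window = (4, 9)
n=15: window = (9, 6)
n=16: window = (6, 6)
n=17: window = (6, 1)
n=18: window = (1, 3)
n=19: window = (3, 10)
n=20: window = (10, 1)
n=21: window = (1, 6)
n=22: window = (6, 0)
n=23: window = (0, 10)
n=24: window = (10, 7)
n=25: window = (7, 8)
n=26: window = (8, 7)
n=27: window = (7, 1)
n=28: window = (1, 1)
n=29: window = (1, 2)
n=30: window = (2, 6)
n=31: window = (6, 9)
n=32: window = (9, 2)
n=33: window = (2, 1)
n=34: window = (1, 0)
n=35: window = (0, 9)
n=36: window = (9, 3)
n=37: window = (3, 5)
n=38: window = (5, 3)
n=39: window = (3, 2)
n=40: window = (2, 2)
…
n=118: window = (7, 0)
n=119: window = (0, 8)
n=120: window = (8, 10)
window at n=120 equals window at n=0 → period = 120

120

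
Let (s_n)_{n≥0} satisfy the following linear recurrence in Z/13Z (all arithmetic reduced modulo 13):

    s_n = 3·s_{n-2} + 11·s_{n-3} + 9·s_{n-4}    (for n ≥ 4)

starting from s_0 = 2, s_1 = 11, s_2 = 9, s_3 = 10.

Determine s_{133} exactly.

s_4 = 0·10 + 3·9 + 11·11 + 9·2 = 10
s_5 = 0·10 + 3·10 + 11·9 + 9·11 = 7
s_6 = 0·7 + 3·10 + 11·10 + 9·9 = 0
s_7 = 0·0 + 3·7 + 11·10 + 9·10 = 0
s_8 = 0·0 + 3·0 + 11·7 + 9·10 = 11
s_9 = 0·11 + 3·0 + 11·0 + 9·7 = 11
Continuing the recurrence:
  s_10 = 7;  s_11 = 11;  s_12 = 7;  s_13 = 1;  s_14 = 10;  s_15 = 10
  s_16 = 0;  s_17 = 6;  s_18 = 5;  s_19 = 4;  s_20 = 3;  s_21 = 4
  s_22 = 7;  s_23 = 3;  s_24 = 1;  s_25 = 5;  s_26 = 8;  s_27 = 1
  s_28 = 10;  s_29 = 6;  s_30 = 9;  s_31 = 7;  s_32 = 1;  s_33 = 5
  s_34 = 5;  s_35 = 11;  s_36 = 1;  s_37 = 3;  s_38 = 0;  s_39 = 2
  s_40 = 3;  s_41 = 7;  s_42 = 5;  s_43 = 7;  s_44 = 2;  s_45 = 9
  s_46 = 11;  s_47 = 8;  s_48 = 7;  s_49 = 5;  s_50 = 0;  s_51 = 8
  s_52 = 1;  s_53 = 4;  s_54 = 0;  s_55 = 4;  s_56 = 1;  s_57 = 9
  s_58 = 8;  s_59 = 9;  s_60 = 2;  s_61 = 1;  s_62 = 8;  s_63 = 2
  s_64 = 1;  s_65 = 12;  s_66 = 6;  s_67 = 0;  s_68 = 3;  s_69 = 5
  s_70 = 11;  s_71 = 9;  s_72 = 11;  s_73 = 11;  s_74 = 10;  s_75 = 1
  s_76 = 3;  s_77 = 4;  s_78 = 6;  s_79 = 2;  s_80 = 11;  s_81 = 4
  s_82 = 5;  s_83 = 8;  s_84 = 2;  s_85 = 11;  s_86 = 9;  s_87 = 10
  s_88 = 10;  s_89 = 7;  s_90 = 0;  s_91 = 0;  s_92 = 11;  s_93 = 11
  s_94 = 7;  s_95 = 11;  s_96 = 7;  s_97 = 1;  s_98 = 10;  s_99 = 10
  s_100 = 0;  s_101 = 6;  s_102 = 5;  s_103 = 4;  s_104 = 3;  s_105 = 4
  s_106 = 7;  s_107 = 3;  s_108 = 1;  s_109 = 5;  s_110 = 8;  s_111 = 1
  s_112 = 10;  s_113 = 6;  s_114 = 9;  s_115 = 7;  s_116 = 1;  s_117 = 5
  s_118 = 5;  s_119 = 11;  s_120 = 1;  s_121 = 3;  s_122 = 0;  s_123 = 2
  s_124 = 3;  s_125 = 7;  s_126 = 5;  s_127 = 7;  s_128 = 2;  s_129 = 9
  s_130 = 11;  s_131 = 8
s_132 = 0·8 + 3·11 + 11·9 + 9·2 = 7
s_133 = 0·7 + 3·8 + 11·11 + 9·9 = 5

5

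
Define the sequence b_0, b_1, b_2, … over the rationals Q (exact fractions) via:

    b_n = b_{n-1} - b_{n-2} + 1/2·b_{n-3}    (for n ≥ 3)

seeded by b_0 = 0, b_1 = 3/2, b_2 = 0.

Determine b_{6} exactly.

b_3 = 1·0 + -1·3/2 + 1/2·0 = -3/2
b_4 = 1·-3/2 + -1·0 + 1/2·3/2 = -3/4
b_5 = 1·-3/4 + -1·-3/2 + 1/2·0 = 3/4
b_6 = 1·3/4 + -1·-3/4 + 1/2·-3/2 = 3/4

3/4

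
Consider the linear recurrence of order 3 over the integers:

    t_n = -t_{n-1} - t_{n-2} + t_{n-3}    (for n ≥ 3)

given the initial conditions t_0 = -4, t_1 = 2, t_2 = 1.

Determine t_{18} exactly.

9

t_3 = -1·1 + -1·2 + 1·-4 = -7
t_4 = -1·-7 + -1·1 + 1·2 = 8
t_5 = -1·8 + -1·-7 + 1·1 = 0
t_6 = -1·0 + -1·8 + 1·-7 = -15
t_7 = -1·-15 + -1·0 + 1·8 = 23
t_8 = -1·23 + -1·-15 + 1·0 = -8
t_9 = -1·-8 + -1·23 + 1·-15 = -30
t_10 = -1·-30 + -1·-8 + 1·23 = 61
t_11 = -1·61 + -1·-30 + 1·-8 = -39
t_12 = -1·-39 + -1·61 + 1·-30 = -52
t_13 = -1·-52 + -1·-39 + 1·61 = 152
t_14 = -1·152 + -1·-52 + 1·-39 = -139
t_15 = -1·-139 + -1·152 + 1·-52 = -65
t_16 = -1·-65 + -1·-139 + 1·152 = 356
t_17 = -1·356 + -1·-65 + 1·-139 = -430
t_18 = -1·-430 + -1·356 + 1·-65 = 9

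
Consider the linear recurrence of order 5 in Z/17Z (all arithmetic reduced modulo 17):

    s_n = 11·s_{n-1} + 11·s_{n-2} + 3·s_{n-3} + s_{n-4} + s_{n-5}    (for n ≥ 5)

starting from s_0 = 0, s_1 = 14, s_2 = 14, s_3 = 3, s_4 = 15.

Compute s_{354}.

3

s_5 = 11·15 + 11·3 + 3·14 + 1·14 + 1·0 = 16
s_6 = 11·16 + 11·15 + 3·3 + 1·14 + 1·14 = 4
s_7 = 11·4 + 11·16 + 3·15 + 1·3 + 1·14 = 10
s_8 = 11·10 + 11·4 + 3·16 + 1·15 + 1·3 = 16
s_9 = 11·16 + 11·10 + 3·4 + 1·16 + 1·15 = 6
s_10 = 11·6 + 11·16 + 3·10 + 1·4 + 1·16 = 3
Continuing the recurrence:
  s_11 = 8;  s_12 = 12;  s_13 = 13;  s_14 = 2;  s_15 = 8;  s_16 = 16
  s_17 = 6;  s_18 = 9;  s_19 = 2;  s_20 = 10;  s_21 = 11;  s_22 = 14
  s_23 = 10;  s_24 = 3;  s_25 = 2;  s_26 = 8;  s_27 = 7;  s_28 = 14
  s_29 = 5;  s_30 = 2;  s_31 = 15;  s_32 = 2;  s_33 = 8;  s_34 = 9
  s_35 = 6;  s_36 = 2;  s_37 = 6;  s_38 = 4;  s_39 = 12;  s_40 = 15
  s_41 = 11;  s_42 = 9;  s_43 = 9;  s_44 = 3;  s_45 = 15;  s_46 = 7
  s_47 = 14;  s_48 = 16;  s_49 = 12;  s_50 = 15;  s_51 = 9;  s_52 = 7
  s_53 = 11;  s_54 = 14;  s_55 = 14;  s_56 = 0;  s_57 = 10;  s_58 = 7
  s_59 = 11;  s_60 = 4;  s_61 = 9;  s_62 = 6;  s_63 = 8;  s_64 = 9
  s_65 = 14;  s_66 = 3;  s_67 = 7;  s_68 = 16;  s_69 = 13;  s_70 = 0
  s_71 = 14;  s_72 = 12;  s_73 = 9;  s_74 = 14;  s_75 = 14;  s_76 = 4
  s_77 = 6;  s_78 = 5;  s_79 = 8;  s_80 = 9;  s_81 = 8;  s_82 = 1
  s_83 = 3;  s_84 = 0;  s_85 = 2;  s_86 = 6;  s_87 = 7;  s_88 = 16
  s_89 = 1;  s_90 = 12;  s_91 = 0;  s_92 = 5;  s_93 = 6;  s_94 = 15
  s_95 = 3;  s_96 = 0;  s_97 = 4;  s_98 = 6;  s_99 = 9;  s_100 = 10
  s_101 = 10;  s_102 = 2;  s_103 = 7;  s_104 = 12;  s_105 = 14;  s_106 = 13
  s_107 = 2;  s_108 = 5;  s_109 = 6;  s_110 = 1;  s_111 = 5;  s_112 = 6
  s_113 = 16;  s_114 = 9;  s_115 = 10;  s_116 = 13;  s_117 = 13;  s_118 = 1
  s_119 = 8;  s_120 = 8;  s_121 = 1;  s_122 = 1;  s_123 = 4;  s_124 = 6
  s_125 = 3;  s_126 = 11;  s_127 = 7;  s_128 = 13;  s_129 = 7;  s_130 = 0
  s_131 = 15;  s_132 = 2;  s_133 = 3;  s_134 = 5;  s_135 = 7;  s_136 = 5
  s_137 = 16;  s_138 = 5;  s_139 = 3;  s_140 = 12;  s_141 = 14;  s_142 = 10
  s_143 = 2;  s_144 = 2;  s_145 = 15;  s_146 = 13;  s_147 = 3;  s_148 = 4
  s_149 = 14;  s_150 = 14;  s_151 = 13;  s_152 = 6;  s_153 = 14;  s_154 = 15
  s_155 = 7;  s_156 = 14;  s_157 = 7;  s_158 = 9;  s_159 = 2;  s_160 = 10
  s_161 = 10;  s_162 = 4;  s_163 = 8;  s_164 = 4;  s_165 = 11;  s_166 = 16
  s_167 = 15;  s_168 = 12;  s_169 = 3;  s_170 = 16;  s_171 = 4;  s_172 = 1
  s_173 = 16;  s_174 = 14;  s_175 = 13;  s_176 = 10;  s_177 = 6;  s_178 = 7
  s_179 = 13;  s_180 = 6;  s_181 = 8;  s_182 = 2;  s_183 = 12;  s_184 = 10
  s_185 = 7;  s_186 = 12;  s_187 = 15;  s_188 = 0;  s_189 = 14;  s_190 = 14
  s_191 = 12;  s_192 = 3;  s_193 = 0;  s_194 = 12;  s_195 = 14;  s_196 = 12
  s_197 = 2;  s_198 = 4;  s_199 = 9;  s_200 = 5;  s_201 = 10;  s_202 = 11
  s_203 = 4;  s_204 = 5;  s_205 = 11;  s_206 = 5;  s_207 = 2;  s_208 = 0
  s_209 = 2;  s_210 = 10;  s_211 = 3;  s_212 = 15;  s_213 = 9;  s_214 = 13
  s_215 = 11;  s_216 = 3;  s_217 = 13;  s_218 = 10;  s_219 = 14;  s_220 = 11
  s_221 = 15;  s_222 = 11;  s_223 = 3;  s_224 = 3;  s_225 = 6;  s_226 = 15
  s_227 = 16;  s_228 = 8;  s_229 = 12;  s_230 = 0;  s_231 = 0;  s_232 = 9
  s_233 = 0;  s_234 = 9;  s_235 = 7;  s_236 = 15;  s_237 = 6;  s_238 = 6
  s_239 = 6;  s_240 = 2;  s_241 = 8;  s_242 = 4;  s_243 = 14;  s_244 = 9
  s_245 = 3;  s_246 = 16;  s_247 = 16;  s_248 = 10;  s_249 = 6;  s_250 = 5
  s_251 = 13;  s_252 = 4;  s_253 = 14;  s_254 = 10;  s_255 = 5;  s_256 = 3
  s_257 = 0;  s_258 = 4;  s_259 = 0;  s_260 = 1;  s_261 = 9;  s_262 = 12
  s_263 = 0;  s_264 = 7;  s_265 = 4;  s_266 = 6;  s_267 = 7;  s_268 = 9
  s_269 = 1;  s_270 = 5;  s_271 = 4;  s_272 = 16;  s_273 = 7;  s_274 = 16
  s_275 = 4;  s_276 = 6;  s_277 = 11;  s_278 = 1;  s_279 = 0;  s_280 = 3
  s_281 = 2;  s_282 = 16;  s_283 = 4;  s_284 = 8;  s_285 = 15;  s_286 = 11
  s_287 = 7;  s_288 = 0;  s_289 = 14;  s_290 = 14;  s_291 = 3;  s_292 = 15
  s_293 = 16;  s_294 = 4;  s_295 = 10;  s_296 = 16;  s_297 = 6;  s_298 = 3
  s_299 = 8;  s_300 = 12;  s_301 = 13;  s_302 = 2;  s_303 = 8;  s_304 = 16
  s_305 = 6;  s_306 = 9;  s_307 = 2;  s_308 = 10;  s_309 = 11;  s_310 = 14
  s_311 = 10;  s_312 = 3;  s_313 = 2;  s_314 = 8;  s_315 = 7;  s_316 = 14
  s_317 = 5;  s_318 = 2;  s_319 = 15;  s_320 = 2;  s_321 = 8;  s_322 = 9
  s_323 = 6;  s_324 = 2;  s_325 = 6;  s_326 = 4;  s_327 = 12;  s_328 = 15
  s_329 = 11;  s_330 = 9;  s_331 = 9;  s_332 = 3;  s_333 = 15;  s_334 = 7
  s_335 = 14;  s_336 = 16;  s_337 = 12;  s_338 = 15;  s_339 = 9;  s_340 = 7
  s_341 = 11;  s_342 = 14;  s_343 = 14;  s_344 = 0;  s_345 = 10;  s_346 = 7
  s_347 = 11;  s_348 = 4;  s_349 = 9;  s_350 = 6;  s_351 = 8;  s_352 = 9
s_353 = 11·9 + 11·8 + 3·6 + 1·9 + 1·4 = 14
s_354 = 11·14 + 11·9 + 3·8 + 1·6 + 1·9 = 3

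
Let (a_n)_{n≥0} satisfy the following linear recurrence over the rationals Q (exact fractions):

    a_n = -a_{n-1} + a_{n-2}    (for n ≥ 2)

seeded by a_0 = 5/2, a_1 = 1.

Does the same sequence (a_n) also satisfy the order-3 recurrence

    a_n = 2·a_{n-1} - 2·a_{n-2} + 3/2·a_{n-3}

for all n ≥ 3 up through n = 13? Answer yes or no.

Terms a_0..a_13: 5/2, 1, 3/2, -1/2, 2, -5/2, 9/2, -7, 23/2, -37/2, 30, -97/2, 157/2, -127
n=3: candidate gives 19/4, actual a_3 = -1/2 ✗

no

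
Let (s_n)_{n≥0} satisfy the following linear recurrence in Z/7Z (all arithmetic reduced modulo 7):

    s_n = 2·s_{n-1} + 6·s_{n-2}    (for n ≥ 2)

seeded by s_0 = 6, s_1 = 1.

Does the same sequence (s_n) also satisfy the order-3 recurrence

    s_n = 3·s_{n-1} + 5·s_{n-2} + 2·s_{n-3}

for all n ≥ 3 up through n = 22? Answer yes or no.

Terms s_0..s_22: 6, 1, 3, 5, 0, 2, 4, 6, 1, 3, 5, 0, 2, 4, 6, 1, 3, 5, 0, 2, 4, 6, 1
n=3: candidate gives 5, actual s_3 = 5 ✓
n=4: candidate gives 4, actual s_4 = 0 ✗

no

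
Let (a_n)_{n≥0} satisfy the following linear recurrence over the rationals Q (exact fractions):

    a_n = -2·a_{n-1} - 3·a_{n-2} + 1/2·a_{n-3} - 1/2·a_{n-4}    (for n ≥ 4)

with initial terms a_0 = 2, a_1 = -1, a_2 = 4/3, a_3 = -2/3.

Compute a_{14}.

a_4 = -2·-2/3 + -3·4/3 + 1/2·-1 + -1/2·2 = -25/6
a_5 = -2·-25/6 + -3·-2/3 + 1/2·4/3 + -1/2·-1 = 23/2
a_6 = -2·23/2 + -3·-25/6 + 1/2·-2/3 + -1/2·4/3 = -23/2
a_7 = -2·-23/2 + -3·23/2 + 1/2·-25/6 + -1/2·-2/3 = -53/4
a_8 = -2·-53/4 + -3·-23/2 + 1/2·23/2 + -1/2·-25/6 = 413/6
a_9 = -2·413/6 + -3·-53/4 + 1/2·-23/2 + -1/2·23/2 = -1313/12
a_10 = -2·-1313/12 + -3·413/6 + 1/2·-53/4 + -1/2·-23/2 = 275/24
a_11 = -2·275/24 + -3·-1313/12 + 1/2·413/6 + -1/2·-53/4 = 2771/8
a_12 = -2·2771/8 + -3·275/24 + 1/2·-1313/12 + -1/2·413/6 = -3265/4
a_13 = -2·-3265/4 + -3·2771/8 + 1/2·275/24 + -1/2·-1313/12 = 10461/16
a_14 = -2·10461/16 + -3·-3265/4 + 1/2·2771/8 + -1/2·275/24 = 15703/12

15703/12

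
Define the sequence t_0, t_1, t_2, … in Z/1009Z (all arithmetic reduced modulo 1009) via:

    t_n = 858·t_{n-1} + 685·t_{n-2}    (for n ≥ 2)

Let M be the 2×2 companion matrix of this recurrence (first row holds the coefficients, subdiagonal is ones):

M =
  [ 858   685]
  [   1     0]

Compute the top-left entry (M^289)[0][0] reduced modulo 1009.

384

(M^289)[0][0] is the top entry after applying M 289 times to the unit state (1, 0). Equivalently it is h_{290} for the auxiliary sequence (h_n) obeying the same recurrence with h_1 = 1 and h_i = 0 for 0 ≤ i < 1:
h_2 = 858·1 + 685·0 = 858
h_3 = 858·858 + 685·1 = 279
h_4 = 858·279 + 685·858 = 741
h_5 = 858·741 + 685·279 = 522
h_6 = 858·522 + 685·741 = 947
h_7 = 858·947 + 685·522 = 665
Continuing the recurrence:
  h_8 = 393;  h_9 = 654;  h_10 = 939;  h_11 = 474;  h_12 = 547;  h_13 = 942
  h_14 = 383;  h_15 = 199;  h_16 = 236;  h_17 = 788;  h_18 = 294;  h_19 = 976
  h_20 = 537;  h_21 = 235;  h_22 = 399;  h_23 = 835;  h_24 = 925;  h_25 = 448
  h_26 = 937;  h_27 = 926;  h_28 = 546;  h_29 = 950;  h_30 = 508;  h_31 = 930
  h_32 = 705;  h_33 = 870;  h_34 = 423;  h_35 = 334;  h_36 = 188;  h_37 = 620
  h_38 = 854;  h_39 = 109;  h_40 = 464;  h_41 = 565;  h_42 = 455;  h_43 = 485
  h_44 = 316;  h_45 = 980;  h_46 = 877;  h_47 = 67;  h_48 = 363;  h_49 = 163
  h_50 = 44;  h_51 = 75;  h_52 = 653;  h_53 = 195;  h_54 = 134;  h_55 = 333
  h_56 = 138;  h_57 = 422;  h_58 = 538;  h_59 = 987;  h_60 = 540;  h_61 = 254
  h_62 = 594;  h_63 = 549;  h_64 = 102;  h_65 = 450;  h_66 = 911;  h_67 = 168
  h_68 = 330;  h_69 = 674;  h_70 = 169;  h_71 = 283;  h_72 = 384;  h_73 = 665
  h_74 = 176;  h_75 = 124;  h_76 = 936;  h_77 = 108;  h_78 = 281;  h_79 = 270
  h_80 = 365;  h_81 = 683;  h_82 = 587;  h_83 = 843;  h_84 = 354;  h_85 = 330
  h_86 = 950;  h_87 = 871;  h_88 = 603;  h_89 = 73;  h_90 = 450;  h_91 = 217
  h_92 = 26;  h_93 = 432;  h_94 = 1;  h_95 = 132;  h_96 = 933;  h_97 = 996
  h_98 = 353;  h_99 = 350;  h_100 = 272;  h_101 = 914;  h_102 = 883;  h_103 = 365
  h_104 = 844;  h_105 = 492;  h_106 = 357;  h_107 = 593;  h_108 = 625;  h_109 = 49
  h_110 = 982;  h_111 = 309;  h_112 = 431;  h_113 = 279;  h_114 = 856;  h_115 = 310
  h_116 = 744;  h_117 = 115;  h_118 = 892;  h_119 = 587;  h_120 = 730;  h_121 = 264
  h_122 = 82;  h_123 = 964;  h_124 = 407;  h_125 = 546;  h_126 = 603;  h_127 = 437
  h_128 = 981;  h_129 = 873;  h_130 = 347;  h_131 = 748;  h_132 = 640;  h_133 = 32
  h_134 = 707;  h_135 = 928;  h_136 = 98;  h_137 = 347;  h_138 = 607;  h_139 = 742
  h_140 = 44;  h_141 = 153;  h_142 = 983;  h_143 = 768;  h_144 = 419;  h_145 = 689
  h_146 = 347;  h_147 = 833;  h_148 = 922;  h_149 = 540;  h_150 = 125;  h_151 = 902
  h_152 = 882;  h_153 = 368;  h_154 = 715;  h_155 = 837;  h_156 = 148;  h_157 = 83
  h_158 = 55;  h_159 = 118;  h_160 = 686;  h_161 = 451;  h_162 = 227;  h_163 = 210
  h_164 = 687;  h_165 = 762;  h_166 = 365;  h_167 = 697;  h_168 = 491;  h_169 = 713
  h_170 = 638;  h_171 = 575;  h_172 = 82;  h_173 = 91;  h_174 = 51;  h_175 = 148
  h_176 = 479;  h_177 = 799;  h_178 = 621;  h_179 = 503;  h_180 = 318;  h_181 = 900
  h_182 = 201;  h_183 = 929;  h_184 = 433;  h_185 = 897;  h_186 = 727;  h_187 = 168
  h_188 = 415;  h_189 = 956;  h_190 = 677;  h_191 = 710;  h_192 = 358;  h_193 = 440
  h_194 = 197;  h_195 = 232;  h_196 = 22;  h_197 = 212;  h_198 = 211;  h_199 = 351
  h_200 = 724;  h_201 = 950;  h_202 = 349;  h_203 = 723;  h_204 = 740;  h_205 = 95
  h_206 = 163;  h_207 = 102;  h_208 = 398;  h_209 = 691;  h_210 = 795;  h_211 = 140
  h_212 = 773;  h_213 = 366;  h_214 = 9;  h_215 = 128;  h_216 = 963;  h_217 = 789
  h_218 = 701;  h_219 = 744;  h_220 = 565;  h_221 = 545;  h_222 = 12;  h_223 = 201
  h_224 = 67;  h_225 = 434;  h_226 = 541;  h_227 = 682;  h_228 = 218;  h_229 = 382
  h_230 = 838;  h_231 = 935;  h_232 = 993;  h_233 = 158;  h_234 = 497;  h_235 = 895
  h_236 = 473;  h_237 = 828;  h_238 = 204;  h_239 = 597;  h_240 = 152;  h_241 = 555
  h_242 = 135;  h_243 = 586;  h_244 = 962;  h_245 = 871;  h_246 = 751;  h_247 = 932
  h_248 = 373;  h_249 = 913;  h_250 = 598;  h_251 = 337;  h_252 = 548;  h_253 = 783
  h_254 = 861;  h_255 = 726;  h_256 = 884;  h_257 = 586;  h_258 = 446;  h_259 = 85
  h_260 = 65;  h_261 = 987;  h_262 = 424;  h_263 = 617;  h_264 = 518;  h_265 = 358
  h_266 = 90;  h_267 = 579;  h_268 = 455;  h_269 = 994;  h_270 = 141;  h_271 = 722
  h_272 = 680;  h_273 = 398;  h_274 = 84;  h_275 = 633;  h_276 = 299;  h_277 = 1000
  h_278 = 338;  h_279 = 310;  h_280 = 73;  h_281 = 536;  h_282 = 348;  h_283 = 813
  h_284 = 591;  h_285 = 497;  h_286 = 854;  h_287 = 610;  h_288 = 488
h_289 = 858·488 + 685·610 = 93
h_290 = 858·93 + 685·488 = 384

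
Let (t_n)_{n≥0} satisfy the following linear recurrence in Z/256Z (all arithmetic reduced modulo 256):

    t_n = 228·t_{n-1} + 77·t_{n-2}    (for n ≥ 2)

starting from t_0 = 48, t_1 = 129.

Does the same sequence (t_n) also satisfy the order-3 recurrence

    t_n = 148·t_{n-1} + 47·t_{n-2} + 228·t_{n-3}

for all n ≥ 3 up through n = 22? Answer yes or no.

Terms t_0..t_22: 48, 129, 84, 157, 24, 153, 124, 117, 128, 49, 36, 205, 104, 73, 76, 165, 208, 225, 244, 253, 184, 249, 28
n=3: candidate gives 255, actual t_3 = 157 ✗

no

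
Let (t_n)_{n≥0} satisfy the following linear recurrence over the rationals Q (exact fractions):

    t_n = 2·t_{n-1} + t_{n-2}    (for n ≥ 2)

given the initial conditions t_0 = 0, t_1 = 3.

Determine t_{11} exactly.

17223

t_2 = 2·3 + 1·0 = 6
t_3 = 2·6 + 1·3 = 15
t_4 = 2·15 + 1·6 = 36
t_5 = 2·36 + 1·15 = 87
t_6 = 2·87 + 1·36 = 210
t_7 = 2·210 + 1·87 = 507
t_8 = 2·507 + 1·210 = 1224
t_9 = 2·1224 + 1·507 = 2955
t_10 = 2·2955 + 1·1224 = 7134
t_11 = 2·7134 + 1·2955 = 17223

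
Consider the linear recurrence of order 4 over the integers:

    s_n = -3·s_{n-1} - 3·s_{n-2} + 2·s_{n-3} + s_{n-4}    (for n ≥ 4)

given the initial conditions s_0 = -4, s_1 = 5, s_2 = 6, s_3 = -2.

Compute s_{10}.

1498

s_4 = -3·-2 + -3·6 + 2·5 + 1·-4 = -6
s_5 = -3·-6 + -3·-2 + 2·6 + 1·5 = 41
s_6 = -3·41 + -3·-6 + 2·-2 + 1·6 = -103
s_7 = -3·-103 + -3·41 + 2·-6 + 1·-2 = 172
s_8 = -3·172 + -3·-103 + 2·41 + 1·-6 = -131
s_9 = -3·-131 + -3·172 + 2·-103 + 1·41 = -288
s_10 = -3·-288 + -3·-131 + 2·172 + 1·-103 = 1498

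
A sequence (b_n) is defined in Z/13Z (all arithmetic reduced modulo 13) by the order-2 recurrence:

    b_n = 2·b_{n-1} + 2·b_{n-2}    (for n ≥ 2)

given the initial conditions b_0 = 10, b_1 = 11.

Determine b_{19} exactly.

2

b_2 = 2·11 + 2·10 = 3
b_3 = 2·3 + 2·11 = 2
b_4 = 2·2 + 2·3 = 10
b_5 = 2·10 + 2·2 = 11
(b_4, b_5) = (10, 11) = (b_0, b_1), so the sequence has period 4.
19 ≡ 3 (mod 4), hence b_19 = b_3 = 2.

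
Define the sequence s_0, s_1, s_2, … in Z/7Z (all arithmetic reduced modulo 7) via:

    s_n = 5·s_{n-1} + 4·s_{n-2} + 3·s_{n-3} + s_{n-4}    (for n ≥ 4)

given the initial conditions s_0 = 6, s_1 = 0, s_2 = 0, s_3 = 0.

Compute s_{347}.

s_4 = 5·0 + 4·0 + 3·0 + 1·6 = 6
s_5 = 5·6 + 4·0 + 3·0 + 1·0 = 2
s_6 = 5·2 + 4·6 + 3·0 + 1·0 = 6
s_7 = 5·6 + 4·2 + 3·6 + 1·0 = 0
s_8 = 5·0 + 4·6 + 3·2 + 1·6 = 1
s_9 = 5·1 + 4·0 + 3·6 + 1·2 = 4
Continuing the recurrence:
  s_10 = 2;  s_11 = 1;  s_12 = 5;  s_13 = 4;  s_14 = 3;  s_15 = 5
  s_16 = 5;  s_17 = 2;  s_18 = 6;  s_19 = 2;  s_20 = 3;  s_21 = 1
  s_22 = 1;  s_23 = 6;  s_24 = 5;  s_25 = 4;  s_26 = 3;  s_27 = 3
  s_28 = 2;  s_29 = 0;  s_30 = 6;  s_31 = 4;  s_32 = 4;  s_33 = 5
  s_34 = 3;  s_35 = 2;  s_36 = 6;  s_37 = 3;  s_38 = 6;  s_39 = 6
  s_40 = 6;  s_41 = 5;  s_42 = 3;  s_43 = 3;  s_44 = 6;  s_45 = 0
  s_46 = 1;  s_47 = 5;  s_48 = 0;  s_49 = 2;  s_50 = 5;  s_51 = 3
  s_52 = 6;  s_53 = 3;  s_54 = 4;  s_55 = 4;  s_56 = 2;  s_57 = 6
  s_58 = 5;  s_59 = 3;  s_60 = 6;  s_61 = 0;  s_62 = 3;  s_63 = 1
  s_64 = 2;  s_65 = 2;  s_66 = 3;  s_67 = 2;  s_68 = 2;  s_69 = 1
  s_70 = 1;  s_71 = 3;  s_72 = 3;  s_73 = 3;  s_74 = 2;  s_75 = 6
  s_76 = 1;  s_77 = 3;  s_78 = 4;  s_79 = 6;  s_80 = 0;  s_81 = 4
  s_82 = 0;  s_83 = 1;  s_84 = 3;  s_85 = 2;  s_86 = 4;  s_87 = 3
  s_88 = 5;  s_89 = 2;  s_90 = 1;  s_91 = 3;  s_92 = 2;  s_93 = 6
  s_94 = 6;  s_95 = 0;  s_96 = 2;  s_97 = 6;  s_98 = 2;  s_99 = 5
  s_100 = 4;  s_101 = 3;  s_102 = 6;  s_103 = 3;  s_104 = 3;  s_105 = 6
  s_106 = 1;  s_107 = 6;  s_108 = 6;  s_109 = 0;  s_110 = 1;  s_111 = 1
  s_112 = 1;  s_113 = 5;  s_114 = 5;  s_115 = 0;  s_116 = 1;  s_117 = 4
  s_118 = 1;  s_119 = 3;  s_120 = 4;  s_121 = 4;  s_122 = 4;  s_123 = 2
  s_124 = 0;  s_125 = 3;  s_126 = 4;  s_127 = 6;  s_128 = 6;  s_129 = 6
  s_130 = 6;  s_131 = 1;  s_132 = 4;  s_133 = 6;  s_134 = 6;  s_135 = 4
  s_136 = 3;  s_137 = 6;  s_138 = 4;  s_139 = 1;  s_140 = 0;  s_141 = 1
  s_142 = 5;  s_143 = 2;  s_144 = 5;  s_145 = 0;  s_146 = 3;  s_147 = 4
  s_148 = 2;  s_149 = 0;  s_150 = 2;  s_151 = 6;  s_152 = 5;  s_153 = 6
  s_154 = 0;  s_155 = 3;  s_156 = 3;  s_157 = 5;  s_158 = 4;  s_159 = 3
  s_160 = 0;  s_161 = 1;  s_162 = 4;  s_163 = 6;  s_164 = 0;  s_165 = 2
  s_166 = 4;  s_167 = 6;  s_168 = 3;  s_169 = 4;  s_170 = 5;  s_171 = 0
  s_172 = 0;  s_173 = 5;  s_174 = 2;  s_175 = 2;  s_176 = 5;  s_177 = 2
  s_178 = 3;  s_179 = 5;  s_180 = 6;  s_181 = 5;  s_182 = 4;  s_183 = 0
  s_184 = 2;  s_185 = 6;  s_186 = 0;  s_187 = 2;  s_188 = 2;  s_189 = 3
  s_190 = 1;  s_191 = 4;  s_192 = 0;  s_193 = 1;  s_194 = 4;  s_195 = 0
  s_196 = 5;  s_197 = 3;  s_198 = 4;  s_199 = 5;  s_200 = 6;  s_201 = 2
  s_202 = 4;  s_203 = 2;  s_204 = 3;  s_205 = 2;  s_206 = 4;  s_207 = 4
  s_208 = 3;  s_209 = 3;  s_210 = 1;  s_211 = 2;  s_212 = 5;  s_213 = 4
  s_214 = 5;  s_215 = 2;  s_216 = 5;  s_217 = 3;  s_218 = 4;  s_219 = 0
  s_220 = 2;  s_221 = 4;  s_222 = 4;  s_223 = 0;  s_224 = 2;  s_225 = 5
  s_226 = 2;  s_227 = 1;  s_228 = 2;  s_229 = 4;  s_230 = 5;  s_231 = 6
  s_232 = 1;  s_233 = 6;  s_234 = 1;  s_235 = 3;  s_236 = 3;  s_237 = 1
  s_238 = 6;  s_239 = 4;  s_240 = 1;  s_241 = 5;  s_242 = 5;  s_243 = 3
  s_244 = 2;  s_245 = 0;  s_246 = 1;  s_247 = 0;  s_248 = 6;  s_249 = 5
  s_250 = 1;  s_251 = 1;  s_252 = 2;  s_253 = 1;  s_254 = 3;  s_255 = 5
  s_256 = 0;  s_257 = 2;  s_258 = 0;  s_259 = 6;  s_260 = 1;  s_261 = 3
  s_262 = 2;  s_263 = 3;  s_264 = 5;  s_265 = 4;  s_266 = 2;  s_267 = 2
  s_268 = 0;  s_269 = 4;  s_270 = 0;  s_271 = 4;  s_272 = 4;  s_273 = 5
  s_274 = 4;  s_275 = 0;  s_276 = 0;  s_277 = 3;  s_278 = 5;  s_279 = 2
  s_280 = 4;  s_281 = 4;  s_282 = 5;  s_283 = 6;  s_284 = 3;  s_285 = 2
  s_286 = 3;  s_287 = 3;  s_288 = 1;  s_289 = 0;  s_290 = 2;  s_291 = 2
  s_292 = 5;  s_293 = 4;  s_294 = 6;  s_295 = 0;  s_296 = 6;  s_297 = 3
  s_298 = 3;  s_299 = 3;  s_300 = 0;  s_301 = 3;  s_302 = 6;  s_303 = 3
  s_304 = 6;  s_305 = 0;  s_306 = 4;  s_307 = 6;  s_308 = 3;  s_309 = 2
  s_310 = 2;  s_311 = 5;  s_312 = 0;  s_313 = 0;  s_314 = 3;  s_315 = 6
  s_316 = 0;  s_317 = 5;  s_318 = 4;  s_319 = 4;  s_320 = 2;  s_321 = 1
  s_322 = 1;  s_323 = 5;  s_324 = 6;  s_325 = 5;  s_326 = 2;  s_327 = 4
  s_328 = 0;  s_329 = 6;  s_330 = 2;  s_331 = 3;  s_332 = 6;  s_333 = 5
  s_334 = 4;  s_335 = 5;  s_336 = 6;  s_337 = 4;  s_338 = 0;  s_339 = 4
  s_340 = 3;  s_341 = 0;  s_342 = 3;  s_343 = 0;  s_344 = 1;  s_345 = 0
s_346 = 5·0 + 4·1 + 3·0 + 1·3 = 0
s_347 = 5·0 + 4·0 + 3·1 + 1·0 = 3

3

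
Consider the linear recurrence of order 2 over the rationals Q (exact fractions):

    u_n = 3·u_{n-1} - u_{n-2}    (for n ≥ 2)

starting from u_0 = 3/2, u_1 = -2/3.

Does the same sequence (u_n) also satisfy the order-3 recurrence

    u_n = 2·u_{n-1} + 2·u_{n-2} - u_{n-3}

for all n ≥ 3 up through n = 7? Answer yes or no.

Terms u_0..u_7: 3/2, -2/3, -7/2, -59/6, -26, -409/6, -357/2, -1402/3
n=3: candidate gives -59/6, actual u_3 = -59/6 ✓
n=4: candidate gives -26, actual u_4 = -26 ✓
n=5: candidate gives -409/6, actual u_5 = -409/6 ✓
n=6: candidate gives -357/2, actual u_6 = -357/2 ✓
n=7: candidate gives -1402/3, actual u_7 = -1402/3 ✓

yes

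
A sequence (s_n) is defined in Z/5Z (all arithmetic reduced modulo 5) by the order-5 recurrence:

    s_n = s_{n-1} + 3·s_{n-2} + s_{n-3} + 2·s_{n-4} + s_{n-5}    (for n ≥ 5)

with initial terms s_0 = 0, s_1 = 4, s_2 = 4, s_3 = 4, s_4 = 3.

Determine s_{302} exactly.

s_5 = 1·3 + 3·4 + 1·4 + 2·4 + 1·0 = 2
s_6 = 1·2 + 3·3 + 1·4 + 2·4 + 1·4 = 2
s_7 = 1·2 + 3·2 + 1·3 + 2·4 + 1·4 = 3
s_8 = 1·3 + 3·2 + 1·2 + 2·3 + 1·4 = 1
s_9 = 1·1 + 3·3 + 1·2 + 2·2 + 1·3 = 4
s_10 = 1·4 + 3·1 + 1·3 + 2·2 + 1·2 = 1
Continuing the recurrence:
  s_11 = 2;  s_12 = 4;  s_13 = 0;  s_14 = 0;  s_15 = 4;  s_16 = 4
  s_17 = 0;  s_18 = 1;  s_19 = 3;  s_20 = 3;  s_21 = 2;  s_22 = 1
  s_23 = 2;  s_24 = 1;  s_25 = 0;  s_26 = 4;  s_27 = 0;  s_28 = 1
  s_29 = 1;  s_30 = 2;  s_31 = 0;  s_32 = 4;  s_33 = 4;  s_34 = 1
  s_35 = 4;  s_36 = 4;  s_37 = 4;  s_38 = 1;  s_39 = 1;  s_40 = 0
  s_41 = 1;  s_42 = 3;  s_43 = 4;  s_44 = 0;  s_45 = 2;  s_46 = 3
  s_47 = 0;  s_48 = 0;  s_49 = 2;  s_50 = 0;  s_51 = 4;  s_52 = 1
  s_53 = 2;  s_54 = 1;  s_55 = 1;  s_56 = 2;  s_57 = 1;  s_58 = 2
  s_59 = 0;  s_60 = 2;  s_61 = 3;  s_62 = 4;  s_63 = 2;  s_64 = 1
  s_65 = 4;  s_66 = 0;  s_67 = 1;  s_68 = 4;  s_69 = 1;  s_70 = 3
  s_71 = 2;  s_72 = 1;  s_73 = 1;  s_74 = 3;  s_75 = 4;  s_76 = 3
  s_77 = 1;  s_78 = 1;  s_79 = 3;  s_80 = 2;  s_81 = 2;  s_82 = 4
  s_83 = 4;  s_84 = 0;  s_85 = 2;  s_86 = 1;  s_87 = 4;  s_88 = 3
  s_89 = 0;  s_90 = 2;  s_91 = 4;  s_92 = 0;  s_93 = 2;  s_94 = 0
  s_95 = 1;  s_96 = 2;  s_97 = 4;  s_98 = 3;  s_99 = 4;  s_100 = 2
  s_101 = 2;  s_102 = 2;  s_103 = 1;  s_104 = 2;  s_105 = 3;  s_106 = 1
  s_107 = 1;  s_108 = 2;  s_109 = 4;  s_110 = 1;  s_111 = 3;  s_112 = 0
  s_113 = 0;  s_114 = 4;  s_115 = 1;  s_116 = 1;  s_117 = 3;  s_118 = 0
  s_119 = 1;  s_120 = 2;  s_121 = 2;  s_122 = 2;  s_123 = 2;  s_124 = 0
  s_125 = 4;  s_126 = 2;  s_127 = 0;  s_128 = 2;  s_129 = 2;  s_130 = 1
  s_131 = 1;  s_132 = 0;  s_133 = 0;  s_134 = 0;  s_135 = 3;  s_136 = 4
  s_137 = 3;  s_138 = 3;  s_139 = 2;  s_140 = 0;  s_141 = 4;  s_142 = 0
  s_143 = 4;  s_144 = 0;  s_145 = 0;  s_146 = 3;  s_147 = 1;  s_148 = 4
  s_149 = 0;  s_150 = 4;  s_151 = 3;  s_152 = 4;  s_153 = 1;  s_154 = 4
  s_155 = 1;  s_156 = 0;  s_157 = 3;  s_158 = 3;  s_159 = 3;  s_160 = 1
  s_161 = 4;  s_162 = 4;  s_163 = 1;  s_164 = 2;  s_165 = 3;  s_166 = 2
  s_167 = 4;  s_168 = 3;  s_169 = 0;  s_170 = 0;  s_171 = 3;  s_172 = 3
  s_173 = 0;  s_174 = 2;  s_175 = 1;  s_176 = 1;  s_177 = 4;  s_178 = 2
  s_179 = 4;  s_180 = 2;  s_181 = 0;  s_182 = 3;  s_183 = 0;  s_184 = 2
  s_185 = 2;  s_186 = 4;  s_187 = 0;  s_188 = 3;  s_189 = 3;  s_190 = 2
  s_191 = 3;  s_192 = 3;  s_193 = 3;  s_194 = 2;  s_195 = 2;  s_196 = 0
  s_197 = 2;  s_198 = 1;  s_199 = 3;  s_200 = 0;  s_201 = 4;  s_202 = 1
  s_203 = 0;  s_204 = 0;  s_205 = 4;  s_206 = 0;  s_207 = 3;  s_208 = 2
  s_209 = 4;  s_210 = 2;  s_211 = 2;  s_212 = 4;  s_213 = 2;  s_214 = 4
  s_215 = 0;  s_216 = 4;  s_217 = 1;  s_218 = 3;  s_219 = 4;  s_220 = 2
  s_221 = 3;  s_222 = 0;  s_223 = 2;  s_224 = 3;  s_225 = 2;  s_226 = 1
  s_227 = 4;  s_228 = 2;  s_229 = 2;  s_230 = 1;  s_231 = 3;  s_232 = 1
  s_233 = 2;  s_234 = 2;  s_235 = 1;  s_236 = 4;  s_237 = 4;  s_238 = 3
  s_239 = 3;  s_240 = 0;  s_241 = 4;  s_242 = 2;  s_243 = 3;  s_244 = 1
  s_245 = 0;  s_246 = 4;  s_247 = 3;  s_248 = 0;  s_249 = 4;  s_250 = 0
  s_251 = 2;  s_252 = 4;  s_253 = 3;  s_254 = 1;  s_255 = 3;  s_256 = 4
  s_257 = 4;  s_258 = 4;  s_259 = 2;  s_260 = 4;  s_261 = 1;  s_262 = 2
  s_263 = 2;  s_264 = 4;  s_265 = 3;  s_266 = 2;  s_267 = 1;  s_268 = 0
  s_269 = 0;  s_270 = 3;  s_271 = 2;  s_272 = 2;  s_273 = 1;  s_274 = 0
  s_275 = 2;  s_276 = 4;  s_277 = 4;  s_278 = 4;  s_279 = 4;  s_280 = 0
  s_281 = 3;  s_282 = 4;  s_283 = 0;  s_284 = 4;  s_285 = 4;  s_286 = 2
  s_287 = 2;  s_288 = 0;  s_289 = 0;  s_290 = 0;  s_291 = 1;  s_292 = 3
  s_293 = 1;  s_294 = 1;  s_295 = 4;  s_296 = 0;  s_297 = 3;  s_298 = 0
  s_299 = 3;  s_300 = 0
s_301 = 1·0 + 3·3 + 1·0 + 2·3 + 1·0 = 0
s_302 = 1·0 + 3·0 + 1·3 + 2·0 + 1·3 = 1

1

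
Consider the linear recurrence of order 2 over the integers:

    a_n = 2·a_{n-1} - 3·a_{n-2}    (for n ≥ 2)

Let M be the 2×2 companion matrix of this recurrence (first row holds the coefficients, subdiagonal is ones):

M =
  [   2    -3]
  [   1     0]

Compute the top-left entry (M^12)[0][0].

(M^12)[0][0] is the top entry after applying M 12 times to the unit state (1, 0). Equivalently it is h_{13} for the auxiliary sequence (h_n) obeying the same recurrence with h_1 = 1 and h_i = 0 for 0 ≤ i < 1:
h_2 = 2·1 + -3·0 = 2
h_3 = 2·2 + -3·1 = 1
h_4 = 2·1 + -3·2 = -4
h_5 = 2·-4 + -3·1 = -11
h_6 = 2·-11 + -3·-4 = -10
h_7 = 2·-10 + -3·-11 = 13
h_8 = 2·13 + -3·-10 = 56
h_9 = 2·56 + -3·13 = 73
h_10 = 2·73 + -3·56 = -22
h_11 = 2·-22 + -3·73 = -263
h_12 = 2·-263 + -3·-22 = -460
h_13 = 2·-460 + -3·-263 = -131

-131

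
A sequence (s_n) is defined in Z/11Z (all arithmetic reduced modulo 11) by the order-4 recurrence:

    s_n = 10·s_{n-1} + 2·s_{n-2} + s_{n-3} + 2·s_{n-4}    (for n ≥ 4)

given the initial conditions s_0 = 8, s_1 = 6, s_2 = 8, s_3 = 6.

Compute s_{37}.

4

s_4 = 10·6 + 2·8 + 1·6 + 2·8 = 10
s_5 = 10·10 + 2·6 + 1·8 + 2·6 = 0
s_6 = 10·0 + 2·10 + 1·6 + 2·8 = 9
s_7 = 10·9 + 2·0 + 1·10 + 2·6 = 2
s_8 = 10·2 + 2·9 + 1·0 + 2·10 = 3
s_9 = 10·3 + 2·2 + 1·9 + 2·0 = 10
s_10 = 10·10 + 2·3 + 1·2 + 2·9 = 5
s_11 = 10·5 + 2·10 + 1·3 + 2·2 = 0
s_12 = 10·0 + 2·5 + 1·10 + 2·3 = 4
s_13 = 10·4 + 2·0 + 1·5 + 2·10 = 10
s_14 = 10·10 + 2·4 + 1·0 + 2·5 = 8
s_15 = 10·8 + 2·10 + 1·4 + 2·0 = 5
s_16 = 10·5 + 2·8 + 1·10 + 2·4 = 7
s_17 = 10·7 + 2·5 + 1·8 + 2·10 = 9
s_18 = 10·9 + 2·7 + 1·5 + 2·8 = 4
s_19 = 10·4 + 2·9 + 1·7 + 2·5 = 9
s_20 = 10·9 + 2·4 + 1·9 + 2·7 = 0
s_21 = 10·0 + 2·9 + 1·4 + 2·9 = 7
s_22 = 10·7 + 2·0 + 1·9 + 2·4 = 10
s_23 = 10·10 + 2·7 + 1·0 + 2·9 = 0
s_24 = 10·0 + 2·10 + 1·7 + 2·0 = 5
s_25 = 10·5 + 2·0 + 1·10 + 2·7 = 8
s_26 = 10·8 + 2·5 + 1·0 + 2·10 = 0
s_27 = 10·0 + 2·8 + 1·5 + 2·0 = 10
s_28 = 10·10 + 2·0 + 1·8 + 2·5 = 8
s_29 = 10·8 + 2·10 + 1·0 + 2·8 = 6
s_30 = 10·6 + 2·8 + 1·10 + 2·0 = 9
s_31 = 10·9 + 2·6 + 1·8 + 2·10 = 9
s_32 = 10·9 + 2·9 + 1·6 + 2·8 = 9
s_33 = 10·9 + 2·9 + 1·9 + 2·6 = 8
s_34 = 10·8 + 2·9 + 1·9 + 2·9 = 4
s_35 = 10·4 + 2·8 + 1·9 + 2·9 = 6
s_36 = 10·6 + 2·4 + 1·8 + 2·9 = 6
s_37 = 10·6 + 2·6 + 1·4 + 2·8 = 4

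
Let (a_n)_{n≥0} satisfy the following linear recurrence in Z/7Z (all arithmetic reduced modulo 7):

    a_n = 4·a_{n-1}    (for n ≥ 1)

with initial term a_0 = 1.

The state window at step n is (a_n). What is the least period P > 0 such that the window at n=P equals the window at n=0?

n=0: window = (1)
n=1: window = (4)
n=2: window = (2)
n=3: window = (1)
window at n=3 equals window at n=0 → period = 3

3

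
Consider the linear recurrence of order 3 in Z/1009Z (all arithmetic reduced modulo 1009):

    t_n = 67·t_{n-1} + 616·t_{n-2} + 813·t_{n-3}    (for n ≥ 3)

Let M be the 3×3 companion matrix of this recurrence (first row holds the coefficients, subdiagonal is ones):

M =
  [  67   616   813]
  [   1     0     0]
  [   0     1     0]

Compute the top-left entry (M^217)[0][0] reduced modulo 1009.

(M^217)[0][0] is the top entry after applying M 217 times to the unit state (1, 0, 0). Equivalently it is h_{219} for the auxiliary sequence (h_n) obeying the same recurrence with h_2 = 1 and h_i = 0 for 0 ≤ i < 2:
h_3 = 67·1 + 616·0 + 813·0 = 67
h_4 = 67·67 + 616·1 + 813·0 = 60
h_5 = 67·60 + 616·67 + 813·1 = 700
h_6 = 67·700 + 616·60 + 813·67 = 98
h_7 = 67·98 + 616·700 + 813·60 = 208
h_8 = 67·208 + 616·98 + 813·700 = 671
Continuing the recurrence:
  h_9 = 509;  h_10 = 44;  h_11 = 329;  h_12 = 842;  h_13 = 222;  h_14 = 886
  h_15 = 812;  h_16 = 709;  h_17 = 709;  h_18 = 197;  h_19 = 207;  h_20 = 293
  h_21 = 568;  h_22 = 388;  h_23 = 621;  h_24 = 784;  h_25 = 821;  h_26 = 527
  h_27 = 934;  h_28 = 278;  h_29 = 304;  h_30 = 480;  h_31 = 469;  h_32 = 134
  h_33 = 993;  h_34 = 647;  h_35 = 166;  h_36 = 129;  h_37 = 231;  h_38 = 856
  h_39 = 816;  h_40 = 913;  h_41 = 523;  h_42 = 616;  h_43 = 854;  h_44 = 187
  h_45 = 131;  h_46 = 981;  h_47 = 799;  h_48 = 519;  h_49 = 702;  h_50 = 262
  h_51 = 157;  h_52 = 13;  h_53 = 826;  h_54 = 290;  h_55 = 9;  h_56 = 194
  h_57 = 44;  h_58 = 617;  h_59 = 149;  h_60 = 29;  h_61 = 38;  h_62 = 287
  h_63 = 629;  h_64 = 606;  h_65 = 502;  h_66 = 117;  h_67 = 531;  h_68 = 176
  h_69 = 139;  h_70 = 536;  h_71 = 266;  h_72 = 901;  h_73 = 105;  h_74 = 370
  h_75 = 657;  h_76 = 118;  h_77 = 65;  h_78 = 739;  h_79 = 840;  h_80 = 318
  h_81 = 392;  h_82 = 1008;  h_83 = 484;  h_84 = 385;  h_85 = 246;  h_86 = 365
  h_87 = 640;  h_88 = 551;  h_89 = 413;  h_90 = 496;  h_91 = 42;  h_92 = 377
  h_93 = 329;  h_94 = 856;  h_95 = 468;  h_96 = 767;  h_97 = 371;  h_98 = 992
  h_99 = 381;  h_100 = 861;  h_101 = 78;  h_102 = 822;  h_103 = 960;  h_104 = 434
  h_105 = 231;  h_106 = 824;  h_107 = 441;  h_108 = 472;  h_109 = 516;  h_110 = 764
  h_111 = 66;  h_112 = 580;  h_113 = 402;  h_114 = 975;  h_115 = 504;  h_116 = 626
  h_117 = 875;  h_118 = 379;  h_119 = 764;  h_120 = 144;  h_121 = 370;  h_122 = 74
  h_123 = 836;  h_124 = 824;  h_125 = 730;  h_126 = 137;  h_127 = 709;  h_128 = 923
  h_129 = 530;  h_130 = 974;  h_131 = 958;  h_132 = 295;  h_133 = 254;  h_134 = 880
  h_135 = 200;  h_136 = 187;  h_137 = 582;  h_138 = 969;  h_139 = 336;  h_140 = 844
  h_141 = 952;  h_142 = 215;  h_143 = 534;  h_144 = 797;  h_145 = 170;  h_146 = 132
  h_147 = 739;  h_148 = 641;  h_149 = 87;  h_150 = 564;  h_151 = 50;  h_152 = 752
  h_153 = 910;  h_154 = 821;  h_155 = 1008;  h_156 = 393;  h_157 = 5;  h_158 = 459
  h_159 = 192;  h_160 = 0;  h_161 = 56;  h_162 = 426;  h_163 = 480;  h_164 = 71
  h_165 = 6;  h_166 = 508;  h_167 = 609;  h_168 = 414;  h_169 = 614;  h_170 = 223
  h_171 = 240;  h_172 = 816;  h_173 = 391;  h_174 = 520;  h_175 = 734;  h_176 = 252
  h_177 = 841;  h_178 = 112;  h_179 = 929;  h_180 = 705;  h_181 = 219;  h_182 = 493
  h_183 = 494;  h_184 = 243;  h_185 = 968;  h_186 = 676;  h_187 = 660;  h_188 = 496
  h_189 = 560;  h_190 = 797;  h_191 = 461;  h_192 = 407;  h_193 = 656;  h_194 = 490
  h_195 = 977;  h_196 = 599;  h_197 = 56;  h_198 = 633;  h_199 = 872;  h_200 = 479
  h_201 = 208;  h_202 = 864;  h_203 = 313;  h_204 = 864;  h_205 = 632;  h_206 = 648
  h_207 = 35;  h_208 = 166;  h_209 = 520;  h_210 = 75;  h_211 = 199;  h_212 = 1000
  h_213 = 327;  h_214 = 568;  h_215 = 101;  h_216 = 962;  h_217 = 207
h_218 = 67·207 + 616·962 + 813·101 = 436
h_219 = 67·436 + 616·207 + 813·962 = 460

460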